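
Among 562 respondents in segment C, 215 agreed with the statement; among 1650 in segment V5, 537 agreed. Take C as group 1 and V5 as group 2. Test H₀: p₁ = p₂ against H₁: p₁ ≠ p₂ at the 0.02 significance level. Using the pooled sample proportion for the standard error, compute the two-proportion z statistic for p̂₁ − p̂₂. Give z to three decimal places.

z = 2.468

p̂₁ = 215/562 = 0.38256, p̂₂ = 537/1650 = 0.32545.
Pooled p̂ = (215+537)/(562+1650) = 752/2212 = 0.33996.
SE = √(p̂(1−p̂)(1/n₁+1/n₂)) = √(0.33996·0.66004·0.00238542) = √(0.000535261) = 0.02314.
z = (0.38256 − 0.32545)/0.02314 = 0.05711/0.02314 = 2.468.
p-value = 2·P(Z > 2.468) ≈ 0.0136, so at α = 0.02 we reject H₀.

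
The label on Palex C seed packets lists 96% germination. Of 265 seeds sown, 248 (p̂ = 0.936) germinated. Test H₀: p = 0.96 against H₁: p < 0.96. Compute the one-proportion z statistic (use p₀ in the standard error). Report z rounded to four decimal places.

z = -2.0063

p̂ = 248/265 = 0.9358491.
SE = √(p₀(1−p₀)/n) = √(0.0384/265) = 0.0120377.
z = (0.9358491 − 0.96)/0.0120377 = -0.0241509/0.0120377 = -2.0063.
p-value = P(Z < -2.006) ≈ 0.0224.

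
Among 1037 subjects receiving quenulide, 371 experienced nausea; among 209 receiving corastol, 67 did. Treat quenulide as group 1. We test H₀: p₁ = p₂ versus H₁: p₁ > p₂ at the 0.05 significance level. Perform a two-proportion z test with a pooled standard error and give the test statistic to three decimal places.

z = 1.027

p̂₁ = 371/1037 = 0.35776, p̂₂ = 67/209 = 0.32057.
Pooled p̂ = (371+67)/(1037+209) = 438/1246 = 0.35152.
SE = √(0.227955 × 0.00574901) = 0.03620.
z = (0.35776 − 0.32057)/0.03620 = 0.03719/0.03620 = 1.027.
p-value = P(Z > 1.027) ≈ 0.1521. With α = 0.05, fail to reject H₀.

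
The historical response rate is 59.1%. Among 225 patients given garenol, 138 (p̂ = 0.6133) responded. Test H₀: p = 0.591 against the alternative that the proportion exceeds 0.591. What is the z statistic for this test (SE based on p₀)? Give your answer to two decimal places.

p̂ = 138/225 = 0.6133.
Standard error under H₀: √(0.591×0.409/225) = 0.0328.
z = (0.6133 − 0.591)/0.0328 = 0.0223/0.0328 = 0.68.

z = 0.68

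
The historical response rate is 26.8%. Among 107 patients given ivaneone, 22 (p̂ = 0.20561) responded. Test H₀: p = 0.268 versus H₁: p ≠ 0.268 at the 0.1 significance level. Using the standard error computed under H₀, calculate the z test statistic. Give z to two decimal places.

p̂ = 22/107 ≈ 0.2056.
Under H₀, SE = √(0.268·0.732/107) = √(0.00183342) = 0.0428.
z = (0.2056 − 0.268)/0.0428 = -0.0624/0.0428 = -1.46.
p-value = 2·P(Z > 1.457) ≈ 0.1451; since p > α = 0.1, fail to reject H₀.

z = -1.46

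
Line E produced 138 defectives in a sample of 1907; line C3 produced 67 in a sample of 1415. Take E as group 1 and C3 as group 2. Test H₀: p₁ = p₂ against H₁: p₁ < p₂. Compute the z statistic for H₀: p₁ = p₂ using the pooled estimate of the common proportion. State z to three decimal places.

z = 2.963

p̂₁ = 138/1907 = 0.07236, p̂₂ = 67/1415 = 0.04735.
Pooled p̂ = (138+67)/(1907+1415) = 205/3322 = 0.06171.
SE = √(p̂(1−p̂)(1/n₁+1/n₂)) = √(0.06171·0.93829·0.0012311) = √(7.12827e-05) = 0.00844.
z = (0.07236 − 0.04735)/0.00844 = 0.02501/0.00844 = 2.963.
p-value = P(Z < 2.963) ≈ 0.9985.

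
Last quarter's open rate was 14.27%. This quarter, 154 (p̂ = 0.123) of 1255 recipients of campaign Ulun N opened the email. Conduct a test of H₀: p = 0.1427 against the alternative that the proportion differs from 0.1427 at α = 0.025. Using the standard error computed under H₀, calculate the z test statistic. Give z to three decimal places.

p̂ = 154/1255 = 0.12271.
Under H₀, SE = √(0.1427·0.8573/1255) = √(9.74795e-05) = 0.00987.
z = (0.12271 − 0.1427)/0.00987 = -0.01999/0.00987 = -2.025.
Two-sided p-value ≈ 2·Φ(−2.025) = 0.0429. With α = 0.025, fail to reject H₀.

z = -2.025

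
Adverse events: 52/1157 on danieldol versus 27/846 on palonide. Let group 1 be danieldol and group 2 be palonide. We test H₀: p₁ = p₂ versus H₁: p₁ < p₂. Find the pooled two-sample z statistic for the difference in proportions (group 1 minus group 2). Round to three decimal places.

z = 1.480

p̂₁ = 52/1157 = 0.044944, p̂₂ = 27/846 = 0.031915.
Pooled p̂ = (52+27)/(1157+846) = 79/2003 = 0.039441.
SE = √(p̂(1−p̂)(1/n₁+1/n₂)) = √(0.039441·0.960559·0.00204634) = √(7.7526e-05) = 0.008805.
z = (0.044944 − 0.031915)/0.008805 = 0.013029/0.008805 = 1.480.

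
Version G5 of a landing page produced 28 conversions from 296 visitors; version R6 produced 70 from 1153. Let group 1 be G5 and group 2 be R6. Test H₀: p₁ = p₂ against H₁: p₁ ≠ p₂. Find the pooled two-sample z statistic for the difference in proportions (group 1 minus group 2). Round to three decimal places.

p̂₁ = 28/296 = 0.09459, p̂₂ = 70/1153 = 0.06071.
Pooled p̂ = (28+70)/(296+1153) = 98/1449 = 0.06763.
SE = √(0.0630586 × 0.00424568) = 0.01636.
z = (0.09459 − 0.06071)/0.01636 = 0.03388/0.01636 = 2.071.

z = 2.071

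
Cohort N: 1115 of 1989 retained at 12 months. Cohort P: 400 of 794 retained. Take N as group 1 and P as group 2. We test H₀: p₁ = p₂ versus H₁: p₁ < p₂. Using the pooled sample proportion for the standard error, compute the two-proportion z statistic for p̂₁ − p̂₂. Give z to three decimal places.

p̂₁ = 1115/1989 ≈ 0.560583, p̂₂ = 400/794 ≈ 0.503778.
Pooled p̂ = (1115+400)/(1989+794) = 1515/2783 = 0.544377.
SE = √(p̂(1−p̂)(1/n₁+1/n₂)) = √(0.544377·0.455623·0.00176221) = √(0.000437082) = 0.020907.
z = (0.560583 − 0.503778)/0.020907 = 0.056805/0.020907 = 2.717.
p-value = P(Z < 2.717) ≈ 0.9967.

z = 2.717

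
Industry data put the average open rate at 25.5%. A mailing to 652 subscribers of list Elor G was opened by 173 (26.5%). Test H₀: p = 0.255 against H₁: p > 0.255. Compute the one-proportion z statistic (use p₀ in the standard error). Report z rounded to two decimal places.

p̂ = 173/652 ≈ 0.26534.
Standard error under H₀: √(0.255×0.745/652) = 0.01707.
z = (0.26534 − 0.255)/0.01707 = 0.01034/0.01707 = 0.61.

z = 0.61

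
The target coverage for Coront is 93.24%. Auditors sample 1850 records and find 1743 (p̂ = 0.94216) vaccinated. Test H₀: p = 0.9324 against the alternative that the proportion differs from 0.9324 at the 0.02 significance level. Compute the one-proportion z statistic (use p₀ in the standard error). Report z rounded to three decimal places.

p̂ = 1743/1850 ≈ 0.942162.
Standard error under H₀: √(0.9324×0.0676/1850) = 0.005837.
z = (0.942162 − 0.9324)/0.005837 = 0.009762/0.005837 = 1.672.
Two-sided p-value ≈ 2·Φ(−1.672) = 0.0944. With α = 0.02, fail to reject H₀.

z = 1.672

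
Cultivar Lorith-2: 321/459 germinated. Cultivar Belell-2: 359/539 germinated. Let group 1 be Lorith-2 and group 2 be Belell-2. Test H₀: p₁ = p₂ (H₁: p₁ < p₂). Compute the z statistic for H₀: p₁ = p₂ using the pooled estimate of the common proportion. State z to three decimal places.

z = 1.125

p̂₁ = 321/459 ≈ 0.69935, p̂₂ = 359/539 ≈ 0.66605.
Pooled p̂ = (321+359)/(459+539) = 680/998 = 0.68136.
SE = √(p̂(1−p̂)(1/n₁+1/n₂)) = √(0.68136·0.31864·0.00403394) = √(0.000875798) = 0.02959.
z = (0.69935 − 0.66605)/0.02959 = 0.03330/0.02959 = 1.125.
p-value = P(Z < 1.125) ≈ 0.8697.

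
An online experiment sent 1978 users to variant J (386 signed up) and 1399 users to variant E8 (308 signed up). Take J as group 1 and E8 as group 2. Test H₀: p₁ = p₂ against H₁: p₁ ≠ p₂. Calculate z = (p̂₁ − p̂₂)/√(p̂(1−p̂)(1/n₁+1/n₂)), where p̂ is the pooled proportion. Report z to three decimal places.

p̂₁ = 386/1978 ≈ 0.195147, p̂₂ = 308/1399 ≈ 0.220157.
Pooled p̂ = (386+308)/(1978+1399) = 694/3377 = 0.205508.
SE = √(0.163274 × 0.00122036) = 0.014116.
z = (0.195147 − 0.220157)/0.014116 = -0.025010/0.014116 = -1.772.
Two-sided p-value ≈ 2·Φ(−1.772) = 0.0764.

z = -1.772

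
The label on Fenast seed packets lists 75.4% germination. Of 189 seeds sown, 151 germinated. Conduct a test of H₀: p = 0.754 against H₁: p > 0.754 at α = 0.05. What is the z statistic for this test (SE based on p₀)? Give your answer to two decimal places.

z = 1.43

p̂ = 151/189 ≈ 0.7989.
Standard error under H₀: √(0.754×0.246/189) = 0.0313.
z = (0.7989 − 0.754)/0.0313 = 0.0449/0.0313 = 1.43.
p-value = P(Z > 1.435) ≈ 0.0757; since p > α = 0.05, fail to reject H₀.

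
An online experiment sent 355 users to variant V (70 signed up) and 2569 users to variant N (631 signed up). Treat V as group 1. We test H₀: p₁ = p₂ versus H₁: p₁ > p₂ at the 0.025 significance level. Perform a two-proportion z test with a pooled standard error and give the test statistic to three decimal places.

p̂₁ = 70/355 ≈ 0.19718, p̂₂ = 631/2569 ≈ 0.24562.
Pooled p̂ = (70+631)/(355+2569) = 701/2924 = 0.23974.
SE = √(p̂(1−p̂)(1/n₁+1/n₂)) = √(0.23974·0.76026·0.00320616) = √(0.00058437) = 0.02417.
z = (0.19718 − 0.24562)/0.02417 = -0.04844/0.02417 = -2.004.
p-value = P(Z > -2.004) ≈ 0.9775. With α = 0.025, fail to reject H₀.

z = -2.004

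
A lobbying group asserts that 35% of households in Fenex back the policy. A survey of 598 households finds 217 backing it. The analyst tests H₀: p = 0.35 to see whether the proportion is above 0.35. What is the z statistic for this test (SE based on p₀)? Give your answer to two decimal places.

p̂ = 217/598 = 0.3629.
Standard error under H₀: √(0.35×0.65/598) = 0.0195.
z = (0.3629 − 0.35)/0.0195 = 0.0129/0.0195 = 0.66.
p-value = P(Z > 0.660) ≈ 0.2546.

z = 0.66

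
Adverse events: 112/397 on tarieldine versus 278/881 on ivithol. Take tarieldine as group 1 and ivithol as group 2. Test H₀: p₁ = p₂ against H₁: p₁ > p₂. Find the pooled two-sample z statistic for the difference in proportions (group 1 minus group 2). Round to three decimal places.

p̂₁ = 112/397 ≈ 0.28212, p̂₂ = 278/881 ≈ 0.31555.
Pooled p̂ = (112+278)/(397+881) = 390/1278 = 0.30516.
SE = √(0.212039 × 0.00365397) = 0.02783.
z = (0.28212 − 0.31555)/0.02783 = -0.03343/0.02783 = -1.201.

z = -1.201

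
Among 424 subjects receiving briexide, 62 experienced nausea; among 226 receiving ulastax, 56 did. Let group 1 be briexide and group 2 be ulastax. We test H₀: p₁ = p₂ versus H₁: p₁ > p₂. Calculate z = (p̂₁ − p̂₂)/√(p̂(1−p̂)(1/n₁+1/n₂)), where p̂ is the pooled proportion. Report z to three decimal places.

p̂₁ = 62/424 = 0.14623, p̂₂ = 56/226 = 0.24779.
Pooled p̂ = (62+56)/(424+226) = 118/650 = 0.18154.
SE = √(p̂(1−p̂)(1/n₁+1/n₂)) = √(0.18154·0.81846·0.00678327) = √(0.00100787) = 0.03175.
z = (0.14623 − 0.24779)/0.03175 = -0.10156/0.03175 = -3.199.
p-value = P(Z > -3.199) ≈ 0.9993.

z = -3.199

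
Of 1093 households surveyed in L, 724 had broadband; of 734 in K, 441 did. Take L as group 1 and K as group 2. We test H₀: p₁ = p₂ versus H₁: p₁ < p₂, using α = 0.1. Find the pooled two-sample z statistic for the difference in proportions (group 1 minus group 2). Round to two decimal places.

z = 2.68

p̂₁ = 724/1093 ≈ 0.66240, p̂₂ = 441/734 ≈ 0.60082.
Pooled p̂ = (724+441)/(1093+734) = 1165/1827 = 0.63766.
SE = √(p̂(1−p̂)(1/n₁+1/n₂)) = √(0.63766·0.36234·0.00227731) = √(0.000526174) = 0.02294.
z = (0.66240 − 0.60082)/0.02294 = 0.06158/0.02294 = 2.68.
p-value = P(Z < 2.685) ≈ 0.9964. With α = 0.1, fail to reject H₀.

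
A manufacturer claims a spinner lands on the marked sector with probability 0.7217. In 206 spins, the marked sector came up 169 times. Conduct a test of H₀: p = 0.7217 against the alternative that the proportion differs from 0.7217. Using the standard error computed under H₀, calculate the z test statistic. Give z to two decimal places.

p̂ = 169/206 = 0.8204.
SE = √(p₀(1−p₀)/n) = √(0.20085/206) = 0.0312.
z = (0.8204 − 0.7217)/0.0312 = 0.0987/0.0312 = 3.16.
p-value = 2·P(Z > 3.161) ≈ 0.0016.

z = 3.16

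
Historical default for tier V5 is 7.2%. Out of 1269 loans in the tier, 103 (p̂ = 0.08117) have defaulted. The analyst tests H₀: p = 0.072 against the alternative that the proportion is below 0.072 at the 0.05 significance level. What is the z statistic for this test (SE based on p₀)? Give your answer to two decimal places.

p̂ = 103/1269 ≈ 0.0812.
SE = √(p₀(1−p₀)/n) = √(0.066816/1269) = 0.0073.
z = (0.0812 − 0.072)/0.0073 = 0.0092/0.0073 = 1.26.
p-value = P(Z < 1.263) ≈ 0.8967. With α = 0.05, fail to reject H₀.

z = 1.26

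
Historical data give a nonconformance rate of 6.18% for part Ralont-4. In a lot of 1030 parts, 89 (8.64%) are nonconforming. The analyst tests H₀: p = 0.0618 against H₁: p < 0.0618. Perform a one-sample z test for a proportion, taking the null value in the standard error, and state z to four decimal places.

z = 3.2798

p̂ = 89/1030 = 0.086408.
Standard error under H₀: √(0.0618×0.9382/1030) = 0.007503.
z = (0.086408 − 0.0618)/0.007503 = 0.024608/0.007503 = 3.2798.
p-value = P(Z < 3.280) ≈ 0.9995.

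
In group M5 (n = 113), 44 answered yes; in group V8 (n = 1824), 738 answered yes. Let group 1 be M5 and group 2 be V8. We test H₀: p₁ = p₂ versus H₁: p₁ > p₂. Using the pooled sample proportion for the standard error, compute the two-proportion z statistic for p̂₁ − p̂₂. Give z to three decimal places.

p̂₁ = 44/113 ≈ 0.38938, p̂₂ = 738/1824 ≈ 0.40461.
Pooled p̂ = (44+738)/(113+1824) = 782/1937 = 0.40372.
SE = √(0.24073 × 0.0093978) = 0.04756.
z = (0.38938 − 0.40461)/0.04756 = -0.01523/0.04756 = -0.320.

z = -0.320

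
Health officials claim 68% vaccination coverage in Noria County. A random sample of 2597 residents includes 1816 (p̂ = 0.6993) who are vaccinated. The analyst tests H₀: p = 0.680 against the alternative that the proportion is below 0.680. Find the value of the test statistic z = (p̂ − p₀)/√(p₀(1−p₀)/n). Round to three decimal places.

p̂ = 1816/2597 = 0.699268.
SE = √(p₀(1−p₀)/n) = √(0.2176/2597) = 0.009154.
z = (0.699268 − 0.68)/0.009154 = 0.019268/0.009154 = 2.105.
p-value = P(Z < 2.105) ≈ 0.9824.

z = 2.105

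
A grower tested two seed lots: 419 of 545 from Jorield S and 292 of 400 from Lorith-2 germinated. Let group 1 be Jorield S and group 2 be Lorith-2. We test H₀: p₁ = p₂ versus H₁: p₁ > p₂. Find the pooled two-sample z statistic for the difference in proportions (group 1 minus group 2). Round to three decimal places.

p̂₁ = 419/545 ≈ 0.76881, p̂₂ = 292/400 ≈ 0.73000.
Pooled p̂ = (419+292)/(545+400) = 711/945 = 0.75238.
SE = √(p̂(1−p̂)(1/n₁+1/n₂)) = √(0.75238·0.24762·0.00433486) = √(0.000807602) = 0.02842.
z = (0.76881 − 0.73000)/0.02842 = 0.03881/0.02842 = 1.366.
p-value = P(Z > 1.366) ≈ 0.0860.

z = 1.366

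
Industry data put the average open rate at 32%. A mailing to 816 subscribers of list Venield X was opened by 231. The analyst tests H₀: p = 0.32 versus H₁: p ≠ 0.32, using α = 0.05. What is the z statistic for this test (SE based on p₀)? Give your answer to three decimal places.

p̂ = 231/816 ≈ 0.28309.
Standard error under H₀: √(0.32×0.68/816) = 0.01633.
z = (0.28309 − 0.32)/0.01633 = -0.03691/0.01633 = -2.260.
Two-sided p-value ≈ 2·Φ(−2.260) = 0.0238. With α = 0.05, reject H₀.

z = -2.260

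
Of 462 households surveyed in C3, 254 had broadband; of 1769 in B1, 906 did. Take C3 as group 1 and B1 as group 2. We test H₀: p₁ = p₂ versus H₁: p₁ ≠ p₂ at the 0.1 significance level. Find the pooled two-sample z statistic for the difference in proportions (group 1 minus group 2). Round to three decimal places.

p̂₁ = 254/462 ≈ 0.54978, p̂₂ = 906/1769 ≈ 0.51215.
Pooled p̂ = (254+906)/(462+1769) = 1160/2231 = 0.51995.
SE = √(0.249602 × 0.00272979) = 0.02610.
z = (0.54978 − 0.51215)/0.02610 = 0.03763/0.02610 = 1.442.
Two-sided p-value ≈ 2·Φ(−1.442) = 0.1494; since p > α = 0.1, fail to reject H₀.

z = 1.442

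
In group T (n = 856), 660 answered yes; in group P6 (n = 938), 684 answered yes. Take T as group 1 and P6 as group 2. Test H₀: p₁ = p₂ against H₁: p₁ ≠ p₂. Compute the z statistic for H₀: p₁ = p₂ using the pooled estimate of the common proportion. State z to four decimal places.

p̂₁ = 660/856 = 0.7710280, p̂₂ = 684/938 = 0.7292111.
Pooled p̂ = (660+684)/(856+938) = 1344/1794 = 0.7491639.
SE = √(p̂(1−p̂)(1/n₁+1/n₂)) = √(0.7491639·0.2508361·0.00223432) = √(0.000419868) = 0.0204907.
z = (0.7710280 − 0.7292111)/0.0204907 = 0.0418169/0.0204907 = 2.0408.

z = 2.0408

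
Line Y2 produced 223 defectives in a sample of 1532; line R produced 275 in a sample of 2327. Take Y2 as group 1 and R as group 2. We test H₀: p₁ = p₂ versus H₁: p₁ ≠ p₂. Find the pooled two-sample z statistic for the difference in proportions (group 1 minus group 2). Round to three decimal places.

p̂₁ = 223/1532 = 0.145561, p̂₂ = 275/2327 = 0.118178.
Pooled p̂ = (223+275)/(1532+2327) = 498/3859 = 0.129049.
SE = √(p̂(1−p̂)(1/n₁+1/n₂)) = √(0.129049·0.870951·0.00108248) = √(0.000121666) = 0.011030.
z = (0.145561 − 0.118178)/0.011030 = 0.027383/0.011030 = 2.483.
p-value = 2·P(Z > 2.483) ≈ 0.0130.

z = 2.483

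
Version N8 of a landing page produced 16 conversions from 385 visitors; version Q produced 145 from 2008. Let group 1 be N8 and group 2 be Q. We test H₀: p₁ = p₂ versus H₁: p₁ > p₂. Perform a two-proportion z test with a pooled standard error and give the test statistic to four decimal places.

p̂₁ = 16/385 = 0.04155844, p̂₂ = 145/2008 = 0.07221116.
Pooled p̂ = (16+145)/(385+2008) = 161/2393 = 0.06727957.
SE = √(0.062753 × 0.00309541) = 0.01393723.
z = (0.04155844 − 0.07221116)/0.01393723 = -0.03065272/0.01393723 = -2.1993.

z = -2.1993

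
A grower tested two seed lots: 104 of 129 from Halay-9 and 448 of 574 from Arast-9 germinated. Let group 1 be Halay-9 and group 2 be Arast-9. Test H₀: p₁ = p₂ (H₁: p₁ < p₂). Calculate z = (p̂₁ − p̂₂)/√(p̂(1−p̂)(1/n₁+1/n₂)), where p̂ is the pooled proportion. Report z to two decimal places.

p̂₁ = 104/129 = 0.8062, p̂₂ = 448/574 = 0.7805.
Pooled p̂ = (104+448)/(129+574) = 552/703 = 0.7852.
SE = √(p̂(1−p̂)(1/n₁+1/n₂)) = √(0.7852·0.2148·0.0094941) = √(0.00160125) = 0.0400.
z = (0.8062 − 0.7805)/0.0400 = 0.0257/0.0400 = 0.64.
p-value = P(Z < 0.643) ≈ 0.7398.

z = 0.64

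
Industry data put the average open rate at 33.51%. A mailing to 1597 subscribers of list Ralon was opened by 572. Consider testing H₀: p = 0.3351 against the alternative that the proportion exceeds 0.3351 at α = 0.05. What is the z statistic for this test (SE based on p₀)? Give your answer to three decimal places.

z = 1.953

p̂ = 572/1597 = 0.35817.
Under H₀, SE = √(0.3351·0.6649/1597) = √(0.000139517) = 0.01181.
z = (0.35817 − 0.3351)/0.01181 = 0.02307/0.01181 = 1.953.
p-value = P(Z > 1.953) ≈ 0.0254. With α = 0.05, reject H₀.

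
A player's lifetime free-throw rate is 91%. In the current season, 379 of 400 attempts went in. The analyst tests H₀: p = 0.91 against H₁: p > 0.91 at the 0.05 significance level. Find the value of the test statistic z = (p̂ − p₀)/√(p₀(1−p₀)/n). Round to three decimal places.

p̂ = 379/400 = 0.94750.
SE = √(p₀(1−p₀)/n) = √(0.0819/400) = 0.01431.
z = (0.94750 − 0.91)/0.01431 = 0.03750/0.01431 = 2.621.
p-value = P(Z > 2.621) ≈ 0.0044; since p < α = 0.05, reject H₀.

z = 2.621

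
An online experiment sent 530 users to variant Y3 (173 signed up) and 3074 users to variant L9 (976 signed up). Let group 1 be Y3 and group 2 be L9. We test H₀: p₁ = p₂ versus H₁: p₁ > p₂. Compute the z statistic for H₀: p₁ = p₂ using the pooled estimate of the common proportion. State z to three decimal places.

z = 0.407

p̂₁ = 173/530 = 0.32642, p̂₂ = 976/3074 = 0.31750.
Pooled p̂ = (173+976)/(530+3074) = 1149/3604 = 0.31881.
SE = √(0.217171 × 0.0022121) = 0.02192.
z = (0.32642 − 0.31750)/0.02192 = 0.00892/0.02192 = 0.407.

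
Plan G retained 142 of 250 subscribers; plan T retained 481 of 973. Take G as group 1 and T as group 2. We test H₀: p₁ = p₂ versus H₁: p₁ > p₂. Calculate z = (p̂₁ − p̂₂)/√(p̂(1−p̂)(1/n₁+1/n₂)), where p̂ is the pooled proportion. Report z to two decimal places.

p̂₁ = 142/250 = 0.5680, p̂₂ = 481/973 = 0.4943.
Pooled p̂ = (142+481)/(250+973) = 623/1223 = 0.5094.
SE = √(0.249912 × 0.00502775) = 0.0354.
z = (0.5680 − 0.4943)/0.0354 = 0.0737/0.0354 = 2.08.
p-value = P(Z > 2.078) ≈ 0.0189.

z = 2.08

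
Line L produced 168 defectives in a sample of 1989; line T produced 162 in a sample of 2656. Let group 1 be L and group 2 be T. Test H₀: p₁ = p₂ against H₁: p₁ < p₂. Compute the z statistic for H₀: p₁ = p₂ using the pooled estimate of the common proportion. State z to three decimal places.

p̂₁ = 168/1989 = 0.084465, p̂₂ = 162/2656 = 0.060994.
Pooled p̂ = (168+162)/(1989+2656) = 330/4645 = 0.071044.
SE = √(0.0659969 × 0.000879271) = 0.007618.
z = (0.084465 − 0.060994)/0.007618 = 0.023471/0.007618 = 3.081.

z = 3.081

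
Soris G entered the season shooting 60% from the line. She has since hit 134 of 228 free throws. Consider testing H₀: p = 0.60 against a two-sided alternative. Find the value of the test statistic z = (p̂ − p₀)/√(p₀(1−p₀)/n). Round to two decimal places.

z = -0.38

p̂ = 134/228 ≈ 0.5877.
Under H₀, SE = √(0.6·0.4/228) = √(0.00105263) = 0.0324.
z = (0.5877 − 0.6)/0.0324 = -0.0123/0.0324 = -0.38.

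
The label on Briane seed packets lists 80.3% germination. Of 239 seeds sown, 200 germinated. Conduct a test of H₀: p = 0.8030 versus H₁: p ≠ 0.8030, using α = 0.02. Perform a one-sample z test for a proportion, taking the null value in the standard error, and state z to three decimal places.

p̂ = 200/239 ≈ 0.836820.
Standard error under H₀: √(0.803×0.197/239) = 0.025727.
z = (0.836820 − 0.803)/0.025727 = 0.033820/0.025727 = 1.315.
Two-sided p-value ≈ 2·Φ(−1.315) = 0.1887; since p > α = 0.02, fail to reject H₀.

z = 1.315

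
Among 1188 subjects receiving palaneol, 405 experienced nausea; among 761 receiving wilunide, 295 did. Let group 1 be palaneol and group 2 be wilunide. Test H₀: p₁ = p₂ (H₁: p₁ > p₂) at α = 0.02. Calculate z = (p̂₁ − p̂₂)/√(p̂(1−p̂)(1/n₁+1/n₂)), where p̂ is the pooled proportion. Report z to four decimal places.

p̂₁ = 405/1188 = 0.3409091, p̂₂ = 295/761 = 0.3876478.
Pooled p̂ = (405+295)/(1188+761) = 700/1949 = 0.3591585.
SE = √(0.230164 × 0.00215581) = 0.0222753.
z = (0.3409091 − 0.3876478)/0.0222753 = -0.0467387/0.0222753 = -2.0982.
p-value = P(Z > -2.098) ≈ 0.9821, so at α = 0.02 we fail to reject H₀.

z = -2.0982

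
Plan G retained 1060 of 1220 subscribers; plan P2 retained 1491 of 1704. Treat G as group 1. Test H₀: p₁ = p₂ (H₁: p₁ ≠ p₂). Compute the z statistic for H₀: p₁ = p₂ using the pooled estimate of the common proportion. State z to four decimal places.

p̂₁ = 1060/1220 ≈ 0.868852, p̂₂ = 1491/1704 ≈ 0.875000.
Pooled p̂ = (1060+1491)/(1220+1704) = 2551/2924 = 0.872435.
SE = √(0.111292 × 0.00140653) = 0.012511.
z = (0.868852 − 0.875000)/0.012511 = -0.006148/0.012511 = -0.4914.
Two-sided p-value ≈ 2·Φ(−0.491) = 0.6232.

z = -0.4914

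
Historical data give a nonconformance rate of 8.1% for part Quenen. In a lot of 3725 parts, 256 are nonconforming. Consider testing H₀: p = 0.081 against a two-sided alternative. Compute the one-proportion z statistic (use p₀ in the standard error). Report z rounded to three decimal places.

z = -2.746

p̂ = 256/3725 = 0.068725.
SE = √(p₀(1−p₀)/n) = √(0.074439/3725) = 0.004470.
z = (0.068725 − 0.081)/0.004470 = -0.012275/0.004470 = -2.746.
p-value = 2·P(Z > 2.746) ≈ 0.0060.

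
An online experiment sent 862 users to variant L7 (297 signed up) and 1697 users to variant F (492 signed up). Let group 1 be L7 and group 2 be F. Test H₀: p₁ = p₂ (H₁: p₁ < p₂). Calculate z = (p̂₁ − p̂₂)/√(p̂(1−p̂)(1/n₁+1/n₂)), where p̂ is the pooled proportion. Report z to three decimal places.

z = 2.828

p̂₁ = 297/862 ≈ 0.34455, p̂₂ = 492/1697 ≈ 0.28992.
Pooled p̂ = (297+492)/(862+1697) = 789/2559 = 0.30832.
SE = √(p̂(1−p̂)(1/n₁+1/n₂)) = √(0.30832·0.69168·0.00174937) = √(0.00037307) = 0.01932.
z = (0.34455 − 0.28992)/0.01932 = 0.05463/0.01932 = 2.828.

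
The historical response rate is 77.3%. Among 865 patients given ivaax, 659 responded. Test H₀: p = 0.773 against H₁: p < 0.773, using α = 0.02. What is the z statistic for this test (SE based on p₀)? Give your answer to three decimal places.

z = -0.783

p̂ = 659/865 = 0.76185.
Standard error under H₀: √(0.773×0.227/865) = 0.01424.
z = (0.76185 − 0.773)/0.01424 = -0.01115/0.01424 = -0.783.
p-value = P(Z < -0.783) ≈ 0.2169, so at α = 0.02 we fail to reject H₀.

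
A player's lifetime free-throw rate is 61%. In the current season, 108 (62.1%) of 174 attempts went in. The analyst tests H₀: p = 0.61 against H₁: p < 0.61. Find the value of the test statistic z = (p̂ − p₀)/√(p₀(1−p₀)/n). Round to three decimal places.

z = 0.289

p̂ = 108/174 ≈ 0.62069.
Standard error under H₀: √(0.61×0.39/174) = 0.03698.
z = (0.62069 − 0.61)/0.03698 = 0.01069/0.03698 = 0.289.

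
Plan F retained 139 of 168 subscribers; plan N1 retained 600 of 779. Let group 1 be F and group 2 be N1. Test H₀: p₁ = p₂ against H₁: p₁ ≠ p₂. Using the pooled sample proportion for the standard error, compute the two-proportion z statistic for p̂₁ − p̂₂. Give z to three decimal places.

z = 1.623

p̂₁ = 139/168 ≈ 0.82738, p̂₂ = 600/779 ≈ 0.77022.
Pooled p̂ = (139+600)/(168+779) = 739/947 = 0.78036.
SE = √(p̂(1−p̂)(1/n₁+1/n₂)) = √(0.78036·0.21964·0.00723608) = √(0.00124026) = 0.03522.
z = (0.82738 − 0.77022)/0.03522 = 0.05716/0.03522 = 1.623.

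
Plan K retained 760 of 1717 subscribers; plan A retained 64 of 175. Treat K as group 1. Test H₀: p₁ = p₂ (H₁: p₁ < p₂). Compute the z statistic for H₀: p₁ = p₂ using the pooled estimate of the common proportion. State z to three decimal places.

p̂₁ = 760/1717 = 0.44263, p̂₂ = 64/175 = 0.36571.
Pooled p̂ = (760+64)/(1717+175) = 824/1892 = 0.43552.
SE = √(0.245842 × 0.0062967) = 0.03934.
z = (0.44263 − 0.36571)/0.03934 = 0.07692/0.03934 = 1.955.

z = 1.955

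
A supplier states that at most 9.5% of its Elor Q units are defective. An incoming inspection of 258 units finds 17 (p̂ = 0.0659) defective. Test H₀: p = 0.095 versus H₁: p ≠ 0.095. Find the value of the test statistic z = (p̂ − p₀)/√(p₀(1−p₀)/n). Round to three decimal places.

p̂ = 17/258 ≈ 0.06589.
Standard error under H₀: √(0.095×0.905/258) = 0.01825.
z = (0.06589 − 0.095)/0.01825 = -0.02911/0.01825 = -1.595.

z = -1.595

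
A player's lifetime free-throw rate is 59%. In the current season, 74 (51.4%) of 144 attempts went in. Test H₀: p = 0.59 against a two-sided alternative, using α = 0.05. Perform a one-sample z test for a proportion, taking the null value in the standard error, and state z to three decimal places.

p̂ = 74/144 = 0.51389.
Under H₀, SE = √(0.59·0.41/144) = √(0.00167986) = 0.04099.
z = (0.51389 − 0.59)/0.04099 = -0.07611/0.04099 = -1.857.
p-value = 2·P(Z > 1.857) ≈ 0.0633. With α = 0.05, fail to reject H₀.

z = -1.857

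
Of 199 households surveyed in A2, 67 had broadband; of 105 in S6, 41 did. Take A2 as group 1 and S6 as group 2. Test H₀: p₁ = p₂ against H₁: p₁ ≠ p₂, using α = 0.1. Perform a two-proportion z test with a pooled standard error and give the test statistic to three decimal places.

z = -0.932

p̂₁ = 67/199 = 0.33668, p̂₂ = 41/105 = 0.39048.
Pooled p̂ = (67+41)/(199+105) = 108/304 = 0.35526.
SE = √(p̂(1−p̂)(1/n₁+1/n₂)) = √(0.35526·0.64474·0.0145489) = √(0.00333245) = 0.05773.
z = (0.33668 − 0.39048)/0.05773 = -0.05380/0.05773 = -0.932.
p-value = 2·P(Z > 0.932) ≈ 0.3514, so at α = 0.1 we fail to reject H₀.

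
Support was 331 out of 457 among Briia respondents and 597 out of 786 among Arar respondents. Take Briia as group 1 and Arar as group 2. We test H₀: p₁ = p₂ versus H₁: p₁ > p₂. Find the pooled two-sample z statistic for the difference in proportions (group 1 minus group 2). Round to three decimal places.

p̂₁ = 331/457 = 0.724289, p̂₂ = 597/786 = 0.759542.
Pooled p̂ = (331+597)/(457+786) = 928/1243 = 0.746581.
SE = √(0.189198 × 0.00346045) = 0.025587.
z = (0.724289 − 0.759542)/0.025587 = -0.035253/0.025587 = -1.378.
p-value = P(Z > -1.378) ≈ 0.9159.

z = -1.378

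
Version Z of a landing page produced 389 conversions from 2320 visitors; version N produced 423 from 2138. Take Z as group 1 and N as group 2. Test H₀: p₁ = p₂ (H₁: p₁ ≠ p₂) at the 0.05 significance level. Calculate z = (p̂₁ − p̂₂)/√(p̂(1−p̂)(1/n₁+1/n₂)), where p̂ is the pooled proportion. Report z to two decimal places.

z = -2.61

p̂₁ = 389/2320 = 0.16767, p̂₂ = 423/2138 = 0.19785.
Pooled p̂ = (389+423)/(2320+2138) = 812/4458 = 0.18214.
SE = √(0.148968 × 0.000898761) = 0.01157.
z = (0.16767 − 0.19785)/0.01157 = -0.03018/0.01157 = -2.61.
p-value = 2·P(Z > 2.608) ≈ 0.0091, so at α = 0.05 we reject H₀.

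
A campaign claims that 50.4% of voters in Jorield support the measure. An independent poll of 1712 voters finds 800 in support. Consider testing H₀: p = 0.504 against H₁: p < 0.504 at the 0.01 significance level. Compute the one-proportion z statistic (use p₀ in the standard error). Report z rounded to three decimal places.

p̂ = 800/1712 = 0.467290.
Under H₀, SE = √(0.504·0.496/1712) = √(0.000146019) = 0.012084.
z = (0.467290 − 0.504)/0.012084 = -0.036710/0.012084 = -3.038.
p-value = P(Z < -3.038) ≈ 0.0012; since p < α = 0.01, reject H₀.

z = -3.038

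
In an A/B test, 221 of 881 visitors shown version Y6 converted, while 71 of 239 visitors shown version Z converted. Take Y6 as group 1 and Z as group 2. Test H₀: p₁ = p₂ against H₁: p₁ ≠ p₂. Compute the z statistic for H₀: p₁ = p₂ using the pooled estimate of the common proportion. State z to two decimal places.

p̂₁ = 221/881 ≈ 0.2509, p̂₂ = 71/239 ≈ 0.2971.
Pooled p̂ = (221+71)/(881+239) = 292/1120 = 0.2607.
SE = √(p̂(1−p̂)(1/n₁+1/n₂)) = √(0.2607·0.7393·0.00531917) = √(0.00102523) = 0.0320.
z = (0.2509 − 0.2971)/0.0320 = -0.0462/0.0320 = -1.44.
p-value = 2·P(Z > 1.444) ≈ 0.1489.

z = -1.44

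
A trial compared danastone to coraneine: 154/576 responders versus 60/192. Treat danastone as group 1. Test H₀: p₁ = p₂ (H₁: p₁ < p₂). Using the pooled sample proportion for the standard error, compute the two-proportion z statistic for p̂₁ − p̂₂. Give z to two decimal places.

z = -1.21

p̂₁ = 154/576 ≈ 0.2674, p̂₂ = 60/192 ≈ 0.3125.
Pooled p̂ = (154+60)/(576+192) = 214/768 = 0.2786.
SE = √(p̂(1−p̂)(1/n₁+1/n₂)) = √(0.2786·0.7214·0.00694444) = √(0.00139585) = 0.0374.
z = (0.2674 − 0.3125)/0.0374 = -0.0451/0.0374 = -1.21.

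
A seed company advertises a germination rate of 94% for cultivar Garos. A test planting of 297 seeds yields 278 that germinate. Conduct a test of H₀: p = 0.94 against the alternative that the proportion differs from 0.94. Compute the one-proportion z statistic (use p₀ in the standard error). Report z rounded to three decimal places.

p̂ = 278/297 ≈ 0.93603.
Standard error under H₀: √(0.94×0.06/297) = 0.01378.
z = (0.93603 − 0.94)/0.01378 = -0.00397/0.01378 = -0.288.

z = -0.288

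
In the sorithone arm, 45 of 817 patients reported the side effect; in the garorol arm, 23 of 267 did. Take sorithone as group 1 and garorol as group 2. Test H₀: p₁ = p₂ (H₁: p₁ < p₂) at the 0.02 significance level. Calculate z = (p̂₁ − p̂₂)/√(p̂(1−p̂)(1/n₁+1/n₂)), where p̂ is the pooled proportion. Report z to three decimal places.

z = -1.817

p̂₁ = 45/817 = 0.05508, p̂₂ = 23/267 = 0.08614.
Pooled p̂ = (45+23)/(817+267) = 68/1084 = 0.06273.
SE = √(p̂(1−p̂)(1/n₁+1/n₂)) = √(0.06273·0.93727·0.00496931) = √(0.000292173) = 0.01709.
z = (0.05508 − 0.08614)/0.01709 = -0.03106/0.01709 = -1.817.
p-value = P(Z < -1.817) ≈ 0.0346, so at α = 0.02 we fail to reject H₀.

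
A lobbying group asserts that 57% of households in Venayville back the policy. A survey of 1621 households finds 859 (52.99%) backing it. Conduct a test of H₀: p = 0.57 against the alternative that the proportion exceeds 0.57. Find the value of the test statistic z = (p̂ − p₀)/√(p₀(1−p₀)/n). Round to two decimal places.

p̂ = 859/1621 ≈ 0.5299.
Standard error under H₀: √(0.57×0.43/1621) = 0.0123.
z = (0.5299 − 0.57)/0.0123 = -0.0401/0.0123 = -3.26.

z = -3.26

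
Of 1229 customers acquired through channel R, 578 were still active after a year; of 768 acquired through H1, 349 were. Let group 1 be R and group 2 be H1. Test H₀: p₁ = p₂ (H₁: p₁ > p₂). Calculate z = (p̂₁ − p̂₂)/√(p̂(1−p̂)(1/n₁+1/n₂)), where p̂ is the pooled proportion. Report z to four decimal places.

z = 0.6920

p̂₁ = 578/1229 ≈ 0.470301, p̂₂ = 349/768 ≈ 0.454427.
Pooled p̂ = (578+349)/(1229+768) = 927/1997 = 0.464196.
SE = √(0.248718 × 0.00211575) = 0.022940.
z = (0.470301 − 0.454427)/0.022940 = 0.015874/0.022940 = 0.6920.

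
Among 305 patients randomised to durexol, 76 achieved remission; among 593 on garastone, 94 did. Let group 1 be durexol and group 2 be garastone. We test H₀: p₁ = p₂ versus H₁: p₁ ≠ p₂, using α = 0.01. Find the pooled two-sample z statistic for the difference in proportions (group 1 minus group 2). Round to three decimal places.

p̂₁ = 76/305 = 0.249180, p̂₂ = 94/593 = 0.158516.
Pooled p̂ = (76+94)/(305+593) = 170/898 = 0.189310.
SE = √(0.153471 × 0.00496503) = 0.027604.
z = (0.249180 − 0.158516)/0.027604 = 0.090664/0.027604 = 3.284.
Two-sided p-value ≈ 2·Φ(−3.284) = 0.0010, so at α = 0.01 we reject H₀.

z = 3.284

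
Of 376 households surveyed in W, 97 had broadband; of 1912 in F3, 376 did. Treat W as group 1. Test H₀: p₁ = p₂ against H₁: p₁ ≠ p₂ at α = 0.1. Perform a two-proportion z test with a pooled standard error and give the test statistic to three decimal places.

p̂₁ = 97/376 = 0.25798, p̂₂ = 376/1912 = 0.19665.
Pooled p̂ = (97+376)/(376+1912) = 473/2288 = 0.20673.
SE = √(0.163993 × 0.00318259) = 0.02285.
z = (0.25798 − 0.19665)/0.02285 = 0.06133/0.02285 = 2.684.
p-value = 2·P(Z > 2.684) ≈ 0.0073. With α = 0.1, reject H₀.

z = 2.684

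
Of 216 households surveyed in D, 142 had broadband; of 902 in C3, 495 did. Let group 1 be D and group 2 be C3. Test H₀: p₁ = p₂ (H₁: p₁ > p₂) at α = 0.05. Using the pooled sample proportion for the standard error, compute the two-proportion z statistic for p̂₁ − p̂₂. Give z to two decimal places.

p̂₁ = 142/216 = 0.6574, p̂₂ = 495/902 = 0.5488.
Pooled p̂ = (142+495)/(216+902) = 637/1118 = 0.5698.
SE = √(p̂(1−p̂)(1/n₁+1/n₂)) = √(0.5698·0.4302·0.00573828) = √(0.00140664) = 0.0375.
z = (0.6574 − 0.5488)/0.0375 = 0.1086/0.0375 = 2.90.
p-value = P(Z > 2.896) ≈ 0.0019, so at α = 0.05 we reject H₀.

z = 2.90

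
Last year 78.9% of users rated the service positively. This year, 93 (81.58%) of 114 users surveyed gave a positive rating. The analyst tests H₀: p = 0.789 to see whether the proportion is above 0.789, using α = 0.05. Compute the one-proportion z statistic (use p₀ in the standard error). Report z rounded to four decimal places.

p̂ = 93/114 ≈ 0.815789.
SE = √(p₀(1−p₀)/n) = √(0.16648/114) = 0.038214.
z = (0.815789 − 0.789)/0.038214 = 0.026789/0.038214 = 0.7010.
p-value = P(Z > 0.701) ≈ 0.2416, so at α = 0.05 we fail to reject H₀.

z = 0.7010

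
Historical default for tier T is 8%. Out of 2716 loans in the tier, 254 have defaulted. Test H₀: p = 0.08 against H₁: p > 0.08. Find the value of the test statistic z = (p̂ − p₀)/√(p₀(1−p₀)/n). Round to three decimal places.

z = 2.597

p̂ = 254/2716 = 0.093520.
Under H₀, SE = √(0.08·0.92/2716) = √(2.70987e-05) = 0.005206.
z = (0.093520 − 0.08)/0.005206 = 0.013520/0.005206 = 2.597.
p-value = P(Z > 2.597) ≈ 0.0047.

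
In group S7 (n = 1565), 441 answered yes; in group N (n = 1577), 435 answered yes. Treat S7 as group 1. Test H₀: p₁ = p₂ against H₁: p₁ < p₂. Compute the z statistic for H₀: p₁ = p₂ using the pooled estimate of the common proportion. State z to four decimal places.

p̂₁ = 441/1565 ≈ 0.281789, p̂₂ = 435/1577 ≈ 0.275840.
Pooled p̂ = (441+435)/(1565+1577) = 876/3142 = 0.278803.
SE = √(p̂(1−p̂)(1/n₁+1/n₂)) = √(0.278803·0.721197·0.00127309) = √(0.000255983) = 0.015999.
z = (0.281789 − 0.275840)/0.015999 = 0.005949/0.015999 = 0.3718.

z = 0.3718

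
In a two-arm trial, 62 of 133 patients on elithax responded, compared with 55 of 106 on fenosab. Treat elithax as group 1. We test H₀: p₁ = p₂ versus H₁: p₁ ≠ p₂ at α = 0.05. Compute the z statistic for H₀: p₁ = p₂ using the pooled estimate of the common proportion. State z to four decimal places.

z = -0.8097

p̂₁ = 62/133 ≈ 0.466165, p̂₂ = 55/106 ≈ 0.518868.
Pooled p̂ = (62+55)/(133+106) = 117/239 = 0.489540.
SE = √(p̂(1−p̂)(1/n₁+1/n₂)) = √(0.489540·0.510460·0.0169528) = √(0.00423633) = 0.065087.
z = (0.466165 − 0.518868)/0.065087 = -0.052703/0.065087 = -0.8097.
p-value = 2·P(Z > 0.810) ≈ 0.4181, so at α = 0.05 we fail to reject H₀.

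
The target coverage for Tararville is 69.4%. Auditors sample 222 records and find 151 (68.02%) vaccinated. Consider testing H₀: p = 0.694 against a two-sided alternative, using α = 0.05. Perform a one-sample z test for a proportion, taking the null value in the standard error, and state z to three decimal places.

z = -0.447

p̂ = 151/222 ≈ 0.68018.
SE = √(p₀(1−p₀)/n) = √(0.21236/222) = 0.03093.
z = (0.68018 − 0.694)/0.03093 = -0.01382/0.03093 = -0.447.
p-value = 2·P(Z > 0.447) ≈ 0.6550, so at α = 0.05 we fail to reject H₀.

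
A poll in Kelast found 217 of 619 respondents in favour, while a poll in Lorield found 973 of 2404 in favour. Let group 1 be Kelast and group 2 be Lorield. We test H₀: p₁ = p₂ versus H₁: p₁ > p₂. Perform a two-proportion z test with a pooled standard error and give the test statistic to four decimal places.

z = -2.4603

p̂₁ = 217/619 ≈ 0.3505654, p̂₂ = 973/2404 ≈ 0.4047421.
Pooled p̂ = (217+973)/(619+2404) = 1190/3023 = 0.3936487.
SE = √(0.238689 × 0.00203148) = 0.0220203.
z = (0.3505654 − 0.4047421)/0.0220203 = -0.0541767/0.0220203 = -2.4603.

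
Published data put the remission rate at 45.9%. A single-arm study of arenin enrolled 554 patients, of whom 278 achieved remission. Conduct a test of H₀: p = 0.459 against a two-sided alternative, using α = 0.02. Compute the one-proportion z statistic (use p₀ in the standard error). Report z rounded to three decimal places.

z = 2.022

p̂ = 278/554 = 0.50181.
SE = √(p₀(1−p₀)/n) = √(0.24832/554) = 0.02117.
z = (0.50181 − 0.459)/0.02117 = 0.04281/0.02117 = 2.022.
p-value = 2·P(Z > 2.022) ≈ 0.0432. With α = 0.02, fail to reject H₀.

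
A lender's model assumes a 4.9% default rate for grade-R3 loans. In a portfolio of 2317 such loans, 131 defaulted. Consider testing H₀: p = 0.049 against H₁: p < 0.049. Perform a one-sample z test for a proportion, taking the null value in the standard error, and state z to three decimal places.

p̂ = 131/2317 ≈ 0.056539.
Under H₀, SE = √(0.049·0.951/2317) = √(2.01118e-05) = 0.004485.
z = (0.056539 − 0.049)/0.004485 = 0.007539/0.004485 = 1.681.

z = 1.681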